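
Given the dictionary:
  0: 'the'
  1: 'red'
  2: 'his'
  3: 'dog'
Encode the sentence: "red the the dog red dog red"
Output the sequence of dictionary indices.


Look up each word in the dictionary:
  'red' -> 1
  'the' -> 0
  'the' -> 0
  'dog' -> 3
  'red' -> 1
  'dog' -> 3
  'red' -> 1

Encoded: [1, 0, 0, 3, 1, 3, 1]


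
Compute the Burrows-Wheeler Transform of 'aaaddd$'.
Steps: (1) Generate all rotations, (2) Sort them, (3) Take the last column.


Rotations (sorted):
  0: $aaaddd -> last char: d
  1: aaaddd$ -> last char: $
  2: aaddd$a -> last char: a
  3: addd$aa -> last char: a
  4: d$aaadd -> last char: d
  5: dd$aaad -> last char: d
  6: ddd$aaa -> last char: a


BWT = d$aadda


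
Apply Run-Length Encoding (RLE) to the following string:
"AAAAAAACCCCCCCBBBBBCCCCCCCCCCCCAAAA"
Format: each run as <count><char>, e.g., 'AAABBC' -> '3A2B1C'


Scanning runs left to right:
  i=0: run of 'A' x 7 -> '7A'
  i=7: run of 'C' x 7 -> '7C'
  i=14: run of 'B' x 5 -> '5B'
  i=19: run of 'C' x 12 -> '12C'
  i=31: run of 'A' x 4 -> '4A'

RLE = 7A7C5B12C4A


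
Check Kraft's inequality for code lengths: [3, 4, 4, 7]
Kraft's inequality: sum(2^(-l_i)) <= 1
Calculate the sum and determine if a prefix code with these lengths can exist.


Sum = 2^(-3) + 2^(-4) + 2^(-4) + 2^(-7)
    = 0.125 + 0.0625 + 0.0625 + 0.0078125
    = 33/128 = 0.2578125
Since 0.2578125 <= 1, Kraft's inequality IS satisfied.
A prefix code with these lengths CAN exist.

Kraft sum = 0.2578125. Satisfied.


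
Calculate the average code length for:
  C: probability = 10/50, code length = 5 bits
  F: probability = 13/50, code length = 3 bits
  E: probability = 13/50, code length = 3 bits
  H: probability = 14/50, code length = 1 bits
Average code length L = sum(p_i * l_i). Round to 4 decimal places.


Weighted contributions p_i * l_i:
  C: (10/50) * 5 = 50/50
  F: (13/50) * 3 = 39/50
  E: (13/50) * 3 = 39/50
  H: (14/50) * 1 = 14/50
Sum = (50 + 39 + 39 + 14)/50 = 142/50

L = 142/50 = 2.8400 bits/symbol


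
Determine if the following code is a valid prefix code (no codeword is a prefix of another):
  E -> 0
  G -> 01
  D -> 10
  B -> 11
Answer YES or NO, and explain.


Checking each pair (does one codeword prefix another?):
  E='0' vs G='01': prefix -- VIOLATION

NO -- this is NOT a valid prefix code. E (0) is a prefix of G (01).


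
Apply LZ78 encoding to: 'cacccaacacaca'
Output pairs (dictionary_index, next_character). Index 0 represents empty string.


LZ78 encoding steps:
Dictionary: {0: ''}
Step 1: w='' (idx 0), next='c' -> output (0, 'c'), add 'c' as idx 1
Step 2: w='' (idx 0), next='a' -> output (0, 'a'), add 'a' as idx 2
Step 3: w='c' (idx 1), next='c' -> output (1, 'c'), add 'cc' as idx 3
Step 4: w='c' (idx 1), next='a' -> output (1, 'a'), add 'ca' as idx 4
Step 5: w='a' (idx 2), next='c' -> output (2, 'c'), add 'ac' as idx 5
Step 6: w='ac' (idx 5), next='a' -> output (5, 'a'), add 'aca' as idx 6
Step 7: w='ca' (idx 4), end of input -> output (4, '')


Encoded: [(0, 'c'), (0, 'a'), (1, 'c'), (1, 'a'), (2, 'c'), (5, 'a'), (4, '')]


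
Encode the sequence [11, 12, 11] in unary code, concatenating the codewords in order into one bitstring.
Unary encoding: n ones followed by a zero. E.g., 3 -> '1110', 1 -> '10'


Encode each number as n ones followed by a terminating 0:
  11 -> 111111111110 (12 bits)
  12 -> 1111111111110 (13 bits)
  11 -> 111111111110 (12 bits)
Total length = 12 + 13 + 12 = 37 bits.

Unary([11, 12, 11]) = 1111111111101111111111110111111111110 (37 bits)


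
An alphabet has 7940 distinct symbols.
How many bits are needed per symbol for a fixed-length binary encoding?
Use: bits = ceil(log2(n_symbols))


log2(7940) = 12.9549
Bracket: 2^12 = 4096 < 7940 <= 2^13 = 8192
So ceil(log2(7940)) = 13

bits = ceil(log2(7940)) = ceil(12.9549) = 13 bits


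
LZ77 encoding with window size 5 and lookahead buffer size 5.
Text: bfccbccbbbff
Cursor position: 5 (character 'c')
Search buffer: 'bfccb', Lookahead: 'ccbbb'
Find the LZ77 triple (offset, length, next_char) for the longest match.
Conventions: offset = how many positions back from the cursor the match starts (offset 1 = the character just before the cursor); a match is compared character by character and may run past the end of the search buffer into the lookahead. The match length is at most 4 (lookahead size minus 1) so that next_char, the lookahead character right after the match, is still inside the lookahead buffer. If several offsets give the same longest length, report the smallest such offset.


Try each offset into the search buffer:
  offset=1 (pos 4, char 'b'): match length 0
  offset=2 (pos 3, char 'c'): match length 1
  offset=3 (pos 2, char 'c'): match length 3
  offset=4 (pos 1, char 'f'): match length 0
  offset=5 (pos 0, char 'b'): match length 0
Longest match has length 3 at offset 3.
next_char = character at position 5 + 3 = 8 -> 'b'

Best match: offset=3, length=3 (matching 'ccb' starting at position 2)
LZ77 triple: (3, 3, 'b')


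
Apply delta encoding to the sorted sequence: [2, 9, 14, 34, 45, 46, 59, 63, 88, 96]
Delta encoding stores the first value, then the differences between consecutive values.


First value: 2
Deltas:
  9 - 2 = 7
  14 - 9 = 5
  34 - 14 = 20
  45 - 34 = 11
  46 - 45 = 1
  59 - 46 = 13
  63 - 59 = 4
  88 - 63 = 25
  96 - 88 = 8


Delta encoded: [2, 7, 5, 20, 11, 1, 13, 4, 25, 8]


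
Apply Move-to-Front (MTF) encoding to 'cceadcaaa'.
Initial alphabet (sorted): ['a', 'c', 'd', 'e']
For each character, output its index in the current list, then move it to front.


MTF encoding:
'c': index 1 in ['a', 'c', 'd', 'e'] -> ['c', 'a', 'd', 'e']
'c': index 0 in ['c', 'a', 'd', 'e'] -> ['c', 'a', 'd', 'e']
'e': index 3 in ['c', 'a', 'd', 'e'] -> ['e', 'c', 'a', 'd']
'a': index 2 in ['e', 'c', 'a', 'd'] -> ['a', 'e', 'c', 'd']
'd': index 3 in ['a', 'e', 'c', 'd'] -> ['d', 'a', 'e', 'c']
'c': index 3 in ['d', 'a', 'e', 'c'] -> ['c', 'd', 'a', 'e']
'a': index 2 in ['c', 'd', 'a', 'e'] -> ['a', 'c', 'd', 'e']
'a': index 0 in ['a', 'c', 'd', 'e'] -> ['a', 'c', 'd', 'e']
'a': index 0 in ['a', 'c', 'd', 'e'] -> ['a', 'c', 'd', 'e']


Output: [1, 0, 3, 2, 3, 3, 2, 0, 0]


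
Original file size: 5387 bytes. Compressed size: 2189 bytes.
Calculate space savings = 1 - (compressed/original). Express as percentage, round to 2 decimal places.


ratio = compressed/original = 2189/5387 = 0.406349
savings = 1 - ratio = 1 - 0.406349 = 0.593651
as a percentage: 0.593651 * 100 = 59.37%

Space savings = 1 - 2189/5387 = 59.37%


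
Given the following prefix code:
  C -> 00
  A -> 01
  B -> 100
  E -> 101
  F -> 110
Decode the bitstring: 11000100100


Decoding step by step:
Bits 110 -> F
Bits 00 -> C
Bits 100 -> B
Bits 100 -> B


Decoded message: FCBB


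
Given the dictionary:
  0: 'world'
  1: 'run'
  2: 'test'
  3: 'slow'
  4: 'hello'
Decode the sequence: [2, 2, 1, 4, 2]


Look up each index in the dictionary:
  2 -> 'test'
  2 -> 'test'
  1 -> 'run'
  4 -> 'hello'
  2 -> 'test'

Decoded: "test test run hello test"


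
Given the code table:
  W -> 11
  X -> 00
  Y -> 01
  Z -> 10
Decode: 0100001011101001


Decoding:
01 -> Y
00 -> X
00 -> X
10 -> Z
11 -> W
10 -> Z
10 -> Z
01 -> Y


Result: YXXZWZZY


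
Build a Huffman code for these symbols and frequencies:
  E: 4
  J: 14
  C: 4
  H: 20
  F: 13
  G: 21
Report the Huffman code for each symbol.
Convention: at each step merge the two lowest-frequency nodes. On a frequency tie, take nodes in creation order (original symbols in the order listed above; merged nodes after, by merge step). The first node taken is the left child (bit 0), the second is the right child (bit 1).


Huffman tree construction:
Step 1: Merge E(4) + C(4) = 8
Step 2: Merge (E+C)(8) + F(13) = 21
Step 3: Merge J(14) + H(20) = 34
Step 4: Merge G(21) + ((E+C)+F)(21) = 42
Step 5: Merge (J+H)(34) + (G+((E+C)+F))(42) = 76
Read each symbol's code off the tree from the root (left child = 0, right child = 1).

Codes:
  E: 1100 (length 4)
  J: 00 (length 2)
  C: 1101 (length 4)
  H: 01 (length 2)
  F: 111 (length 3)
  G: 10 (length 2)
Average code length: 181/76 = 2.3816 bits/symbol


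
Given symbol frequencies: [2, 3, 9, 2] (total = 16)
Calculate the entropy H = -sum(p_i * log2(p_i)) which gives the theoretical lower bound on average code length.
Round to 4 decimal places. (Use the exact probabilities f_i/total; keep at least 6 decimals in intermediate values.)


Per-symbol terms -p_i * log2(p_i) with p_i = f_i/16:
  p = 2/16 = 0.125000: log2(p) = -3.000000, -p*log2(p) = 0.375000
  p = 3/16 = 0.187500: log2(p) = -2.415037, -p*log2(p) = 0.452820
  p = 9/16 = 0.562500: log2(p) = -0.830075, -p*log2(p) = 0.466917
  p = 2/16 = 0.125000: log2(p) = -3.000000, -p*log2(p) = 0.375000
H = 0.375000 + 0.452820 + 0.466917 + 0.375000 = 1.669737

H = 1.6697 bits/symbol


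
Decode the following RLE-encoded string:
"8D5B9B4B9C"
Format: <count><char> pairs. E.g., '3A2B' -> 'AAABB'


Expanding each <count><char> pair:
  8D -> 'DDDDDDDD'
  5B -> 'BBBBB'
  9B -> 'BBBBBBBBB'
  4B -> 'BBBB'
  9C -> 'CCCCCCCCC'

Decoded = DDDDDDDDBBBBBBBBBBBBBBBBBBCCCCCCCCC


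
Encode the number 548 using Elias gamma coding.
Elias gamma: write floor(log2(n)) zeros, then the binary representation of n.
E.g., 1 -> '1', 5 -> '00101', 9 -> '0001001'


num_bits = floor(log2(548)) + 1 = 10
leading_zeros = num_bits - 1 = 9
binary(548) = 1000100100

Elias gamma(548) = '000000000' + '1000100100' = 0000000001000100100 (19 bits)


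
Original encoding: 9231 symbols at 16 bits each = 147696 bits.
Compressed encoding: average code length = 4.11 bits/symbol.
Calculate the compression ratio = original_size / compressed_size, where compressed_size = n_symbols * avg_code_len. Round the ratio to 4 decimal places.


original_size = n_symbols * orig_bits = 9231 * 16 = 147696 bits
compressed_size = n_symbols * avg_code_len = 9231 * 4.11 = 37939.41 bits
ratio = original_size / compressed_size = 147696 / 37939.41 = 3.8929

Compression ratio = 3.8929


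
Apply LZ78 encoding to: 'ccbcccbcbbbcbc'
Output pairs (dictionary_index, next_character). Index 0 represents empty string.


LZ78 encoding steps:
Dictionary: {0: ''}
Step 1: w='' (idx 0), next='c' -> output (0, 'c'), add 'c' as idx 1
Step 2: w='c' (idx 1), next='b' -> output (1, 'b'), add 'cb' as idx 2
Step 3: w='c' (idx 1), next='c' -> output (1, 'c'), add 'cc' as idx 3
Step 4: w='cb' (idx 2), next='c' -> output (2, 'c'), add 'cbc' as idx 4
Step 5: w='' (idx 0), next='b' -> output (0, 'b'), add 'b' as idx 5
Step 6: w='b' (idx 5), next='b' -> output (5, 'b'), add 'bb' as idx 6
Step 7: w='cbc' (idx 4), end of input -> output (4, '')


Encoded: [(0, 'c'), (1, 'b'), (1, 'c'), (2, 'c'), (0, 'b'), (5, 'b'), (4, '')]


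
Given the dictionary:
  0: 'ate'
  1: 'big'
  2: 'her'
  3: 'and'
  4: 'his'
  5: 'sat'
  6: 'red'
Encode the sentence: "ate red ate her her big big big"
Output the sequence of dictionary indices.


Look up each word in the dictionary:
  'ate' -> 0
  'red' -> 6
  'ate' -> 0
  'her' -> 2
  'her' -> 2
  'big' -> 1
  'big' -> 1
  'big' -> 1

Encoded: [0, 6, 0, 2, 2, 1, 1, 1]


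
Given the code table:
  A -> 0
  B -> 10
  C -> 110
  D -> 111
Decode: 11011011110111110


Decoding:
110 -> C
110 -> C
111 -> D
10 -> B
111 -> D
110 -> C


Result: CCDBDC


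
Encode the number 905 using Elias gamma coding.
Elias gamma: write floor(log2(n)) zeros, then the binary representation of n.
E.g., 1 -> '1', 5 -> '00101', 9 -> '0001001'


num_bits = floor(log2(905)) + 1 = 10
leading_zeros = num_bits - 1 = 9
binary(905) = 1110001001

Elias gamma(905) = '000000000' + '1110001001' = 0000000001110001001 (19 bits)


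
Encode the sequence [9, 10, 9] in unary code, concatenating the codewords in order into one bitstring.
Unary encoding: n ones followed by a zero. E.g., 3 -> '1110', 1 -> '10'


Encode each number as n ones followed by a terminating 0:
  9 -> 1111111110 (10 bits)
  10 -> 11111111110 (11 bits)
  9 -> 1111111110 (10 bits)
Total length = 10 + 11 + 10 = 31 bits.

Unary([9, 10, 9]) = 1111111110111111111101111111110 (31 bits)


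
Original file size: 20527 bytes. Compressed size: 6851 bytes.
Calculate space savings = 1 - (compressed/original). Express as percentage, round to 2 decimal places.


ratio = compressed/original = 6851/20527 = 0.333756
savings = 1 - ratio = 1 - 0.333756 = 0.666244
as a percentage: 0.666244 * 100 = 66.62%

Space savings = 1 - 6851/20527 = 66.62%


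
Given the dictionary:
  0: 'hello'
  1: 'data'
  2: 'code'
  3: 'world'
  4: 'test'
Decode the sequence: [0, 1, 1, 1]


Look up each index in the dictionary:
  0 -> 'hello'
  1 -> 'data'
  1 -> 'data'
  1 -> 'data'

Decoded: "hello data data data"


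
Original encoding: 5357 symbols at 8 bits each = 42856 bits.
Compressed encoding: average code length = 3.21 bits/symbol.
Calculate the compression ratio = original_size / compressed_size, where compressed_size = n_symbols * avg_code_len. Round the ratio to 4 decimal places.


original_size = n_symbols * orig_bits = 5357 * 8 = 42856 bits
compressed_size = n_symbols * avg_code_len = 5357 * 3.21 = 17195.97 bits
ratio = original_size / compressed_size = 42856 / 17195.97 = 2.4922

Compression ratio = 2.4922


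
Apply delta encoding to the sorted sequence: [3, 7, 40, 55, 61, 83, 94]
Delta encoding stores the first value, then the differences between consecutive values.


First value: 3
Deltas:
  7 - 3 = 4
  40 - 7 = 33
  55 - 40 = 15
  61 - 55 = 6
  83 - 61 = 22
  94 - 83 = 11


Delta encoded: [3, 4, 33, 15, 6, 22, 11]


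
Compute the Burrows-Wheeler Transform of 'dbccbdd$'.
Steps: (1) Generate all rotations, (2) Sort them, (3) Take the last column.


Rotations (sorted):
  0: $dbccbdd -> last char: d
  1: bccbdd$d -> last char: d
  2: bdd$dbcc -> last char: c
  3: cbdd$dbc -> last char: c
  4: ccbdd$db -> last char: b
  5: d$dbccbd -> last char: d
  6: dbccbdd$ -> last char: $
  7: dd$dbccb -> last char: b


BWT = ddccbd$b


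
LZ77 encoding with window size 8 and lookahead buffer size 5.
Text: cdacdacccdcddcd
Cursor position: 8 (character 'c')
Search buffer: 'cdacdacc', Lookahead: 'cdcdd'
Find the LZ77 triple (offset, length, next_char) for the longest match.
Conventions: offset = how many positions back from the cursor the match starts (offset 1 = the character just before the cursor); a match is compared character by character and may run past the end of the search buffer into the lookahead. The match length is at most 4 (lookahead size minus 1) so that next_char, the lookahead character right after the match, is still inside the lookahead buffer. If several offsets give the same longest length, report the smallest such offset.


Try each offset into the search buffer:
  offset=1 (pos 7, char 'c'): match length 1
  offset=2 (pos 6, char 'c'): match length 1
  offset=3 (pos 5, char 'a'): match length 0
  offset=4 (pos 4, char 'd'): match length 0
  offset=5 (pos 3, char 'c'): match length 2
  offset=6 (pos 2, char 'a'): match length 0
  offset=7 (pos 1, char 'd'): match length 0
  offset=8 (pos 0, char 'c'): match length 2
Longest match has length 2, found at offsets 5, 8; take the smallest, offset 5.
next_char = character at position 8 + 2 = 10 -> 'c'

Best match: offset=5, length=2 (matching 'cd' starting at position 3)
LZ77 triple: (5, 2, 'c')


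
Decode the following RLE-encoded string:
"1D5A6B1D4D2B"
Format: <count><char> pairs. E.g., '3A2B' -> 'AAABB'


Expanding each <count><char> pair:
  1D -> 'D'
  5A -> 'AAAAA'
  6B -> 'BBBBBB'
  1D -> 'D'
  4D -> 'DDDD'
  2B -> 'BB'

Decoded = DAAAAABBBBBBDDDDDBB


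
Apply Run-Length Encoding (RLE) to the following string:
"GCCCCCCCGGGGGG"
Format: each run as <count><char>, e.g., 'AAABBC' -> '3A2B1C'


Scanning runs left to right:
  i=0: run of 'G' x 1 -> '1G'
  i=1: run of 'C' x 7 -> '7C'
  i=8: run of 'G' x 6 -> '6G'

RLE = 1G7C6G


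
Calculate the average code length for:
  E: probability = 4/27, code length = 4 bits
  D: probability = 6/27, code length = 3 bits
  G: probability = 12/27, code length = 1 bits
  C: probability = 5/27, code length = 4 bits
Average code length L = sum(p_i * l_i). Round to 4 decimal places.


Weighted contributions p_i * l_i:
  E: (4/27) * 4 = 16/27
  D: (6/27) * 3 = 18/27
  G: (12/27) * 1 = 12/27
  C: (5/27) * 4 = 20/27
Sum = (16 + 18 + 12 + 20)/27 = 66/27

L = 66/27 = 2.4444 bits/symbol


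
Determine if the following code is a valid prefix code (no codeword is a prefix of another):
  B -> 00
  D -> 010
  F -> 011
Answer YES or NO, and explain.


Checking each pair (does one codeword prefix another?):
  B='00' vs D='010': no prefix
  B='00' vs F='011': no prefix
  D='010' vs B='00': no prefix
  D='010' vs F='011': no prefix
  F='011' vs B='00': no prefix
  F='011' vs D='010': no prefix
No violation found over all pairs.

YES -- this is a valid prefix code. No codeword is a prefix of any other codeword.


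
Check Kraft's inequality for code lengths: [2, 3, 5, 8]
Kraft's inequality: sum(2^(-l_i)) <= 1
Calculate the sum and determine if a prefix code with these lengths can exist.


Sum = 2^(-2) + 2^(-3) + 2^(-5) + 2^(-8)
    = 0.25 + 0.125 + 0.03125 + 0.00390625
    = 105/256 = 0.41015625
Since 0.41015625 <= 1, Kraft's inequality IS satisfied.
A prefix code with these lengths CAN exist.

Kraft sum = 0.41015625. Satisfied.


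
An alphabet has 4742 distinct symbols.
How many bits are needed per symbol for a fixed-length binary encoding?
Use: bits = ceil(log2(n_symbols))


log2(4742) = 12.2113
Bracket: 2^12 = 4096 < 4742 <= 2^13 = 8192
So ceil(log2(4742)) = 13

bits = ceil(log2(4742)) = ceil(12.2113) = 13 bits


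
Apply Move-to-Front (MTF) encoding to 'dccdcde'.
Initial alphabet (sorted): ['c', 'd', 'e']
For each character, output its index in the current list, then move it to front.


MTF encoding:
'd': index 1 in ['c', 'd', 'e'] -> ['d', 'c', 'e']
'c': index 1 in ['d', 'c', 'e'] -> ['c', 'd', 'e']
'c': index 0 in ['c', 'd', 'e'] -> ['c', 'd', 'e']
'd': index 1 in ['c', 'd', 'e'] -> ['d', 'c', 'e']
'c': index 1 in ['d', 'c', 'e'] -> ['c', 'd', 'e']
'd': index 1 in ['c', 'd', 'e'] -> ['d', 'c', 'e']
'e': index 2 in ['d', 'c', 'e'] -> ['e', 'd', 'c']


Output: [1, 1, 0, 1, 1, 1, 2]


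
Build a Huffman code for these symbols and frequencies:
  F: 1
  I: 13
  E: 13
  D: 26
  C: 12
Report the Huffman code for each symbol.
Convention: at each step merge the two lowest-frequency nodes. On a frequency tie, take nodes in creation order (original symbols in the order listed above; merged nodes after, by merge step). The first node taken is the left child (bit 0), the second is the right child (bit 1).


Huffman tree construction:
Step 1: Merge F(1) + C(12) = 13
Step 2: Merge I(13) + E(13) = 26
Step 3: Merge (F+C)(13) + D(26) = 39
Step 4: Merge (I+E)(26) + ((F+C)+D)(39) = 65
Read each symbol's code off the tree from the root (left child = 0, right child = 1).

Codes:
  F: 100 (length 3)
  I: 00 (length 2)
  E: 01 (length 2)
  D: 11 (length 2)
  C: 101 (length 3)
Average code length: 143/65 = 2.2000 bits/symbol


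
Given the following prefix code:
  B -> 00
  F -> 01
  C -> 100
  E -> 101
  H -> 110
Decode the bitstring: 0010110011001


Decoding step by step:
Bits 00 -> B
Bits 101 -> E
Bits 100 -> C
Bits 110 -> H
Bits 01 -> F


Decoded message: BECHF


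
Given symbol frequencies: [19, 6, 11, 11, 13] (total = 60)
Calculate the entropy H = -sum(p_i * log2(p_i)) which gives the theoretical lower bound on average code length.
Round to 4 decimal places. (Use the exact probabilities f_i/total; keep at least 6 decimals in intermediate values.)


Per-symbol terms -p_i * log2(p_i) with p_i = f_i/60:
  p = 19/60 = 0.316667: log2(p) = -1.658963, -p*log2(p) = 0.525338
  p = 6/60 = 0.100000: log2(p) = -3.321928, -p*log2(p) = 0.332193
  p = 11/60 = 0.183333: log2(p) = -2.447459, -p*log2(p) = 0.448701
  p = 11/60 = 0.183333: log2(p) = -2.447459, -p*log2(p) = 0.448701
  p = 13/60 = 0.216667: log2(p) = -2.206451, -p*log2(p) = 0.478064
H = 0.525338 + 0.332193 + 0.448701 + 0.448701 + 0.478064 = 2.232997

H = 2.233 bits/symbol


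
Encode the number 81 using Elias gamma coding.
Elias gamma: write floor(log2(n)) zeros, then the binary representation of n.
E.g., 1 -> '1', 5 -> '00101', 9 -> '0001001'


num_bits = floor(log2(81)) + 1 = 7
leading_zeros = num_bits - 1 = 6
binary(81) = 1010001

Elias gamma(81) = '000000' + '1010001' = 0000001010001 (13 bits)


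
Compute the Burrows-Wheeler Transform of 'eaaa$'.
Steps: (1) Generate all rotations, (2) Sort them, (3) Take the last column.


Rotations (sorted):
  0: $eaaa -> last char: a
  1: a$eaa -> last char: a
  2: aa$ea -> last char: a
  3: aaa$e -> last char: e
  4: eaaa$ -> last char: $


BWT = aaae$


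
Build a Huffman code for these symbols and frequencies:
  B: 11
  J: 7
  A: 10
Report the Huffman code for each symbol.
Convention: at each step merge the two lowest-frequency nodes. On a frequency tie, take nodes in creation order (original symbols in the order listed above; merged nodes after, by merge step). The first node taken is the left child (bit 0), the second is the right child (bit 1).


Huffman tree construction:
Step 1: Merge J(7) + A(10) = 17
Step 2: Merge B(11) + (J+A)(17) = 28
Read each symbol's code off the tree from the root (left child = 0, right child = 1).

Codes:
  B: 0 (length 1)
  J: 10 (length 2)
  A: 11 (length 2)
Average code length: 45/28 = 1.6071 bits/symbol


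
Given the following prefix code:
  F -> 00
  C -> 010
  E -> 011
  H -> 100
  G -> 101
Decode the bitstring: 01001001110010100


Decoding step by step:
Bits 010 -> C
Bits 010 -> C
Bits 011 -> E
Bits 100 -> H
Bits 101 -> G
Bits 00 -> F


Decoded message: CCEHGF


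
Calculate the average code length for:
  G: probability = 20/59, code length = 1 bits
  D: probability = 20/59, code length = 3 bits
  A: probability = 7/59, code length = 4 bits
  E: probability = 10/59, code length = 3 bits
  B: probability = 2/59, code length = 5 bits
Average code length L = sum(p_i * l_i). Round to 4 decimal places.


Weighted contributions p_i * l_i:
  G: (20/59) * 1 = 20/59
  D: (20/59) * 3 = 60/59
  A: (7/59) * 4 = 28/59
  E: (10/59) * 3 = 30/59
  B: (2/59) * 5 = 10/59
Sum = (20 + 60 + 28 + 30 + 10)/59 = 148/59

L = 148/59 = 2.5085 bits/symbol


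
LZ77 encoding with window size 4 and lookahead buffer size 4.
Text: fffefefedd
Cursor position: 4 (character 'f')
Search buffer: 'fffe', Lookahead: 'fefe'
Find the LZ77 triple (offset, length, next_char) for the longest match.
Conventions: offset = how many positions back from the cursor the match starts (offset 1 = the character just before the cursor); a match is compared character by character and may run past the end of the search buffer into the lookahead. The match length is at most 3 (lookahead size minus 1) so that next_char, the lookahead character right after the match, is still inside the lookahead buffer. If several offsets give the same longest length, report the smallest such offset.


Try each offset into the search buffer:
  offset=1 (pos 3, char 'e'): match length 0
  offset=2 (pos 2, char 'f'): match length 3
  offset=3 (pos 1, char 'f'): match length 1
  offset=4 (pos 0, char 'f'): match length 1
Longest match has length 3 at offset 2.
next_char = character at position 4 + 3 = 7 -> 'e'

Best match: offset=2, length=3 (matching 'fef' starting at position 2)
LZ77 triple: (2, 3, 'e')


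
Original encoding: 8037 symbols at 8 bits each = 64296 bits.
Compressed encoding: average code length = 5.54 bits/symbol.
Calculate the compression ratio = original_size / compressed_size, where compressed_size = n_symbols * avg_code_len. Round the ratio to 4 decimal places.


original_size = n_symbols * orig_bits = 8037 * 8 = 64296 bits
compressed_size = n_symbols * avg_code_len = 8037 * 5.54 = 44524.98 bits
ratio = original_size / compressed_size = 64296 / 44524.98 = 1.444

Compression ratio = 1.444


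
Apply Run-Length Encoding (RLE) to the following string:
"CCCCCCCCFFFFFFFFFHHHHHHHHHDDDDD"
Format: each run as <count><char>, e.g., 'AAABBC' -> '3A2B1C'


Scanning runs left to right:
  i=0: run of 'C' x 8 -> '8C'
  i=8: run of 'F' x 9 -> '9F'
  i=17: run of 'H' x 9 -> '9H'
  i=26: run of 'D' x 5 -> '5D'

RLE = 8C9F9H5D


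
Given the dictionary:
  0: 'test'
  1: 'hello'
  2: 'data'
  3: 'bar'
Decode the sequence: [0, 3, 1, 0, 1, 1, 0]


Look up each index in the dictionary:
  0 -> 'test'
  3 -> 'bar'
  1 -> 'hello'
  0 -> 'test'
  1 -> 'hello'
  1 -> 'hello'
  0 -> 'test'

Decoded: "test bar hello test hello hello test"


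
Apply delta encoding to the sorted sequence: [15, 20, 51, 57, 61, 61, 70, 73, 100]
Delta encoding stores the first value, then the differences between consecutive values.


First value: 15
Deltas:
  20 - 15 = 5
  51 - 20 = 31
  57 - 51 = 6
  61 - 57 = 4
  61 - 61 = 0
  70 - 61 = 9
  73 - 70 = 3
  100 - 73 = 27


Delta encoded: [15, 5, 31, 6, 4, 0, 9, 3, 27]


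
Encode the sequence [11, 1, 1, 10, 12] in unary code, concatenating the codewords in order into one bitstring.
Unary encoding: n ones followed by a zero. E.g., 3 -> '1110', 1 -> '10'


Encode each number as n ones followed by a terminating 0:
  11 -> 111111111110 (12 bits)
  1 -> 10 (2 bits)
  1 -> 10 (2 bits)
  10 -> 11111111110 (11 bits)
  12 -> 1111111111110 (13 bits)
Total length = 12 + 2 + 2 + 11 + 13 = 40 bits.

Unary([11, 1, 1, 10, 12]) = 1111111111101010111111111101111111111110 (40 bits)


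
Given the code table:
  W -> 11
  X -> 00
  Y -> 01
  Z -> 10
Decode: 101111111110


Decoding:
10 -> Z
11 -> W
11 -> W
11 -> W
11 -> W
10 -> Z


Result: ZWWWWZ


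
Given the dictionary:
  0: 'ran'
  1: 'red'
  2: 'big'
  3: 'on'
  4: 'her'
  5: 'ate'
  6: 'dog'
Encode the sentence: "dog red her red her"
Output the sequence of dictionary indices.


Look up each word in the dictionary:
  'dog' -> 6
  'red' -> 1
  'her' -> 4
  'red' -> 1
  'her' -> 4

Encoded: [6, 1, 4, 1, 4]


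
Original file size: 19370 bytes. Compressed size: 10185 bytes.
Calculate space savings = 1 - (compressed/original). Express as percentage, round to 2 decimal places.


ratio = compressed/original = 10185/19370 = 0.525813
savings = 1 - ratio = 1 - 0.525813 = 0.474187
as a percentage: 0.474187 * 100 = 47.42%

Space savings = 1 - 10185/19370 = 47.42%


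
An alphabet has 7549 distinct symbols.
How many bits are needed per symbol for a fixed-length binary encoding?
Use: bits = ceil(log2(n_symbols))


log2(7549) = 12.8821
Bracket: 2^12 = 4096 < 7549 <= 2^13 = 8192
So ceil(log2(7549)) = 13

bits = ceil(log2(7549)) = ceil(12.8821) = 13 bits


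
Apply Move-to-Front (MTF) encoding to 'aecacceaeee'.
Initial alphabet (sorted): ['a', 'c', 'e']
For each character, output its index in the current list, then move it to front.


MTF encoding:
'a': index 0 in ['a', 'c', 'e'] -> ['a', 'c', 'e']
'e': index 2 in ['a', 'c', 'e'] -> ['e', 'a', 'c']
'c': index 2 in ['e', 'a', 'c'] -> ['c', 'e', 'a']
'a': index 2 in ['c', 'e', 'a'] -> ['a', 'c', 'e']
'c': index 1 in ['a', 'c', 'e'] -> ['c', 'a', 'e']
'c': index 0 in ['c', 'a', 'e'] -> ['c', 'a', 'e']
'e': index 2 in ['c', 'a', 'e'] -> ['e', 'c', 'a']
'a': index 2 in ['e', 'c', 'a'] -> ['a', 'e', 'c']
'e': index 1 in ['a', 'e', 'c'] -> ['e', 'a', 'c']
'e': index 0 in ['e', 'a', 'c'] -> ['e', 'a', 'c']
'e': index 0 in ['e', 'a', 'c'] -> ['e', 'a', 'c']


Output: [0, 2, 2, 2, 1, 0, 2, 2, 1, 0, 0]


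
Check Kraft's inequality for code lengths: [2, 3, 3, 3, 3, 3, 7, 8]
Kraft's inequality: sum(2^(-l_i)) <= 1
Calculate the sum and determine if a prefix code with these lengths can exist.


Sum = 2^(-2) + 2^(-3) + 2^(-3) + 2^(-3) + 2^(-3) + 2^(-3) + 2^(-7) + 2^(-8)
    = 0.25 + 0.125 + 0.125 + 0.125 + 0.125 + 0.125 + 0.0078125 + 0.00390625
    = 227/256 = 0.88671875
Since 0.88671875 <= 1, Kraft's inequality IS satisfied.
A prefix code with these lengths CAN exist.

Kraft sum = 0.88671875. Satisfied.


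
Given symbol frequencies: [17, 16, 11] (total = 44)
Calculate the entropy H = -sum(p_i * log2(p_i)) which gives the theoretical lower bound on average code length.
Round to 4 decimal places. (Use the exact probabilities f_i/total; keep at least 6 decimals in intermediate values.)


Per-symbol terms -p_i * log2(p_i) with p_i = f_i/44:
  p = 17/44 = 0.386364: log2(p) = -1.371969, -p*log2(p) = 0.530079
  p = 16/44 = 0.363636: log2(p) = -1.459432, -p*log2(p) = 0.530702
  p = 11/44 = 0.250000: log2(p) = -2.000000, -p*log2(p) = 0.500000
H = 0.530079 + 0.530702 + 0.500000 = 1.560781

H = 1.5608 bits/symbol


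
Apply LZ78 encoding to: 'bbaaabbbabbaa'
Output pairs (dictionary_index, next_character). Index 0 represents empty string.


LZ78 encoding steps:
Dictionary: {0: ''}
Step 1: w='' (idx 0), next='b' -> output (0, 'b'), add 'b' as idx 1
Step 2: w='b' (idx 1), next='a' -> output (1, 'a'), add 'ba' as idx 2
Step 3: w='' (idx 0), next='a' -> output (0, 'a'), add 'a' as idx 3
Step 4: w='a' (idx 3), next='b' -> output (3, 'b'), add 'ab' as idx 4
Step 5: w='b' (idx 1), next='b' -> output (1, 'b'), add 'bb' as idx 5
Step 6: w='ab' (idx 4), next='b' -> output (4, 'b'), add 'abb' as idx 6
Step 7: w='a' (idx 3), next='a' -> output (3, 'a'), add 'aa' as idx 7


Encoded: [(0, 'b'), (1, 'a'), (0, 'a'), (3, 'b'), (1, 'b'), (4, 'b'), (3, 'a')]


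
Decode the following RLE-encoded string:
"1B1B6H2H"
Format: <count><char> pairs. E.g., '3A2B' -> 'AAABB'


Expanding each <count><char> pair:
  1B -> 'B'
  1B -> 'B'
  6H -> 'HHHHHH'
  2H -> 'HH'

Decoded = BBHHHHHHHH


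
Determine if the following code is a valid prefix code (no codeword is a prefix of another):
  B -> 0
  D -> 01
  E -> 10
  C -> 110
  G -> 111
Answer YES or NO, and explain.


Checking each pair (does one codeword prefix another?):
  B='0' vs D='01': prefix -- VIOLATION

NO -- this is NOT a valid prefix code. B (0) is a prefix of D (01).


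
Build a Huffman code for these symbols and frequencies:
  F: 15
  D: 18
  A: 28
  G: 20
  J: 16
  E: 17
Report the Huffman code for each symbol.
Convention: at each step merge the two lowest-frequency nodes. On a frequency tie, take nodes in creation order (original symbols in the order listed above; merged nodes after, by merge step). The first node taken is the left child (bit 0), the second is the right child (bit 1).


Huffman tree construction:
Step 1: Merge F(15) + J(16) = 31
Step 2: Merge E(17) + D(18) = 35
Step 3: Merge G(20) + A(28) = 48
Step 4: Merge (F+J)(31) + (E+D)(35) = 66
Step 5: Merge (G+A)(48) + ((F+J)+(E+D))(66) = 114
Read each symbol's code off the tree from the root (left child = 0, right child = 1).

Codes:
  F: 100 (length 3)
  D: 111 (length 3)
  A: 01 (length 2)
  G: 00 (length 2)
  J: 101 (length 3)
  E: 110 (length 3)
Average code length: 294/114 = 2.5789 bits/symbol


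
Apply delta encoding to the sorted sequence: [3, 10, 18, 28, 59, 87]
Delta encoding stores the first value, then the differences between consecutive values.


First value: 3
Deltas:
  10 - 3 = 7
  18 - 10 = 8
  28 - 18 = 10
  59 - 28 = 31
  87 - 59 = 28


Delta encoded: [3, 7, 8, 10, 31, 28]


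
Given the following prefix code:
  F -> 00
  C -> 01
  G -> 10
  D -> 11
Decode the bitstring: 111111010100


Decoding step by step:
Bits 11 -> D
Bits 11 -> D
Bits 11 -> D
Bits 01 -> C
Bits 01 -> C
Bits 00 -> F


Decoded message: DDDCCF


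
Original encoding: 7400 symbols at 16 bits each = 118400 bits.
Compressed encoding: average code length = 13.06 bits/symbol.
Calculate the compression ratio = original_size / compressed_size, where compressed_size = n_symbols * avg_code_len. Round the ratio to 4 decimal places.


original_size = n_symbols * orig_bits = 7400 * 16 = 118400 bits
compressed_size = n_symbols * avg_code_len = 7400 * 13.06 = 96644.0 bits
ratio = original_size / compressed_size = 118400 / 96644.0 = 1.2251

Compression ratio = 1.2251


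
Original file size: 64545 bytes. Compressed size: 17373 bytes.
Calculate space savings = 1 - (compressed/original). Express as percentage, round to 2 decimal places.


ratio = compressed/original = 17373/64545 = 0.269161
savings = 1 - ratio = 1 - 0.269161 = 0.730839
as a percentage: 0.730839 * 100 = 73.08%

Space savings = 1 - 17373/64545 = 73.08%


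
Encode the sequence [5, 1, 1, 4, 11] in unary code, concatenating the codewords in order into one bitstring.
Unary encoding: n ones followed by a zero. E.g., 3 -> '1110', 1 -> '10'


Encode each number as n ones followed by a terminating 0:
  5 -> 111110 (6 bits)
  1 -> 10 (2 bits)
  1 -> 10 (2 bits)
  4 -> 11110 (5 bits)
  11 -> 111111111110 (12 bits)
Total length = 6 + 2 + 2 + 5 + 12 = 27 bits.

Unary([5, 1, 1, 4, 11]) = 111110101011110111111111110 (27 bits)


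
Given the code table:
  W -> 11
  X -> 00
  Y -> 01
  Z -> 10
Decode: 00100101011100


Decoding:
00 -> X
10 -> Z
01 -> Y
01 -> Y
01 -> Y
11 -> W
00 -> X


Result: XZYYYWX


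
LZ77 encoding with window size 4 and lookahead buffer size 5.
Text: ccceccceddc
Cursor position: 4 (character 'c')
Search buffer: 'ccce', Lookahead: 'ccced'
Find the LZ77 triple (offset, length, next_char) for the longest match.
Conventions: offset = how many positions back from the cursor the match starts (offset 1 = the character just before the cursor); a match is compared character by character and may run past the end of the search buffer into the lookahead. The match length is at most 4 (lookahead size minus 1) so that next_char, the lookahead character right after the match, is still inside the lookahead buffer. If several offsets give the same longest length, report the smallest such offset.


Try each offset into the search buffer:
  offset=1 (pos 3, char 'e'): match length 0
  offset=2 (pos 2, char 'c'): match length 1
  offset=3 (pos 1, char 'c'): match length 2
  offset=4 (pos 0, char 'c'): match length 4
Longest match has length 4 at offset 4.
next_char = character at position 4 + 4 = 8 -> 'd'

Best match: offset=4, length=4 (matching 'ccce' starting at position 0)
LZ77 triple: (4, 4, 'd')


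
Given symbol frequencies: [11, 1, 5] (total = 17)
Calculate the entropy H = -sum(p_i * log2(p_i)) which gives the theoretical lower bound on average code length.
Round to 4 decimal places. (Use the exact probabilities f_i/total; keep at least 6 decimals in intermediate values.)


Per-symbol terms -p_i * log2(p_i) with p_i = f_i/17:
  p = 11/17 = 0.647059: log2(p) = -0.628031, -p*log2(p) = 0.406373
  p = 1/17 = 0.058824: log2(p) = -4.087463, -p*log2(p) = 0.240439
  p = 5/17 = 0.294118: log2(p) = -1.765535, -p*log2(p) = 0.519275
H = 0.406373 + 0.240439 + 0.519275 = 1.166087

H = 1.1661 bits/symbol


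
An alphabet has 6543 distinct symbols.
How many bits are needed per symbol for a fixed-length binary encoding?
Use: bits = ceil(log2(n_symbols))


log2(6543) = 12.6757
Bracket: 2^12 = 4096 < 6543 <= 2^13 = 8192
So ceil(log2(6543)) = 13

bits = ceil(log2(6543)) = ceil(12.6757) = 13 bits


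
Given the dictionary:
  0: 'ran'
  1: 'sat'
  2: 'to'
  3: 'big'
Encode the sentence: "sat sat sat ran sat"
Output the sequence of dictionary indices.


Look up each word in the dictionary:
  'sat' -> 1
  'sat' -> 1
  'sat' -> 1
  'ran' -> 0
  'sat' -> 1

Encoded: [1, 1, 1, 0, 1]


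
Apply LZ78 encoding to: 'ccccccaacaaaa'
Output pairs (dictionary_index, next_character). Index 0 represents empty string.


LZ78 encoding steps:
Dictionary: {0: ''}
Step 1: w='' (idx 0), next='c' -> output (0, 'c'), add 'c' as idx 1
Step 2: w='c' (idx 1), next='c' -> output (1, 'c'), add 'cc' as idx 2
Step 3: w='cc' (idx 2), next='c' -> output (2, 'c'), add 'ccc' as idx 3
Step 4: w='' (idx 0), next='a' -> output (0, 'a'), add 'a' as idx 4
Step 5: w='a' (idx 4), next='c' -> output (4, 'c'), add 'ac' as idx 5
Step 6: w='a' (idx 4), next='a' -> output (4, 'a'), add 'aa' as idx 6
Step 7: w='aa' (idx 6), end of input -> output (6, '')


Encoded: [(0, 'c'), (1, 'c'), (2, 'c'), (0, 'a'), (4, 'c'), (4, 'a'), (6, '')]


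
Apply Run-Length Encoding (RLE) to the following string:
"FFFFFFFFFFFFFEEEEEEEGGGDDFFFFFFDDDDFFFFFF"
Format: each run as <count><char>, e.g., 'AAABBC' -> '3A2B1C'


Scanning runs left to right:
  i=0: run of 'F' x 13 -> '13F'
  i=13: run of 'E' x 7 -> '7E'
  i=20: run of 'G' x 3 -> '3G'
  i=23: run of 'D' x 2 -> '2D'
  i=25: run of 'F' x 6 -> '6F'
  i=31: run of 'D' x 4 -> '4D'
  i=35: run of 'F' x 6 -> '6F'

RLE = 13F7E3G2D6F4D6F


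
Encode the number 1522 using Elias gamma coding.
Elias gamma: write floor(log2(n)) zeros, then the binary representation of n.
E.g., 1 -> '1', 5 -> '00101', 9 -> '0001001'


num_bits = floor(log2(1522)) + 1 = 11
leading_zeros = num_bits - 1 = 10
binary(1522) = 10111110010

Elias gamma(1522) = '0000000000' + '10111110010' = 000000000010111110010 (21 bits)


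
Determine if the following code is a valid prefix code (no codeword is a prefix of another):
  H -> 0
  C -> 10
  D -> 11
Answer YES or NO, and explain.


Checking each pair (does one codeword prefix another?):
  H='0' vs C='10': no prefix
  H='0' vs D='11': no prefix
  C='10' vs H='0': no prefix
  C='10' vs D='11': no prefix
  D='11' vs H='0': no prefix
  D='11' vs C='10': no prefix
No violation found over all pairs.

YES -- this is a valid prefix code. No codeword is a prefix of any other codeword.


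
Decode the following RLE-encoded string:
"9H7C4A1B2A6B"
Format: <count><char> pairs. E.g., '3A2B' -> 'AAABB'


Expanding each <count><char> pair:
  9H -> 'HHHHHHHHH'
  7C -> 'CCCCCCC'
  4A -> 'AAAA'
  1B -> 'B'
  2A -> 'AA'
  6B -> 'BBBBBB'

Decoded = HHHHHHHHHCCCCCCCAAAABAABBBBBB


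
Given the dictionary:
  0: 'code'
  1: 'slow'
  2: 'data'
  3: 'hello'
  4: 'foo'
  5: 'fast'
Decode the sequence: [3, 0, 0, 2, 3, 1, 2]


Look up each index in the dictionary:
  3 -> 'hello'
  0 -> 'code'
  0 -> 'code'
  2 -> 'data'
  3 -> 'hello'
  1 -> 'slow'
  2 -> 'data'

Decoded: "hello code code data hello slow data"


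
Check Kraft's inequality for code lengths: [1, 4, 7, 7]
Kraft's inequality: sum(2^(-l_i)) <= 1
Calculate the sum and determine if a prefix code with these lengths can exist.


Sum = 2^(-1) + 2^(-4) + 2^(-7) + 2^(-7)
    = 0.5 + 0.0625 + 0.0078125 + 0.0078125
    = 74/128 = 0.578125
Since 0.578125 <= 1, Kraft's inequality IS satisfied.
A prefix code with these lengths CAN exist.

Kraft sum = 0.578125. Satisfied.


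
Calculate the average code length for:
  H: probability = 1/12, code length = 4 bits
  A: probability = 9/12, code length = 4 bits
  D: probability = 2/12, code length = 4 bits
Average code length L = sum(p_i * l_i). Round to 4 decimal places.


Weighted contributions p_i * l_i:
  H: (1/12) * 4 = 4/12
  A: (9/12) * 4 = 36/12
  D: (2/12) * 4 = 8/12
Sum = (4 + 36 + 8)/12 = 48/12

L = 48/12 = 4.0000 bits/symbol


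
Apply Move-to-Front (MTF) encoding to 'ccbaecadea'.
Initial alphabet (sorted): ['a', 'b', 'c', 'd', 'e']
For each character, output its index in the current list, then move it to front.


MTF encoding:
'c': index 2 in ['a', 'b', 'c', 'd', 'e'] -> ['c', 'a', 'b', 'd', 'e']
'c': index 0 in ['c', 'a', 'b', 'd', 'e'] -> ['c', 'a', 'b', 'd', 'e']
'b': index 2 in ['c', 'a', 'b', 'd', 'e'] -> ['b', 'c', 'a', 'd', 'e']
'a': index 2 in ['b', 'c', 'a', 'd', 'e'] -> ['a', 'b', 'c', 'd', 'e']
'e': index 4 in ['a', 'b', 'c', 'd', 'e'] -> ['e', 'a', 'b', 'c', 'd']
'c': index 3 in ['e', 'a', 'b', 'c', 'd'] -> ['c', 'e', 'a', 'b', 'd']
'a': index 2 in ['c', 'e', 'a', 'b', 'd'] -> ['a', 'c', 'e', 'b', 'd']
'd': index 4 in ['a', 'c', 'e', 'b', 'd'] -> ['d', 'a', 'c', 'e', 'b']
'e': index 3 in ['d', 'a', 'c', 'e', 'b'] -> ['e', 'd', 'a', 'c', 'b']
'a': index 2 in ['e', 'd', 'a', 'c', 'b'] -> ['a', 'e', 'd', 'c', 'b']


Output: [2, 0, 2, 2, 4, 3, 2, 4, 3, 2]


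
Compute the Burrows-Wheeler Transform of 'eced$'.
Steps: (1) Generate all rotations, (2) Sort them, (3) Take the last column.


Rotations (sorted):
  0: $eced -> last char: d
  1: ced$e -> last char: e
  2: d$ece -> last char: e
  3: eced$ -> last char: $
  4: ed$ec -> last char: c


BWT = dee$c


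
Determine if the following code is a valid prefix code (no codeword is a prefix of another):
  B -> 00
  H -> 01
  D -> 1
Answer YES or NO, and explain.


Checking each pair (does one codeword prefix another?):
  B='00' vs H='01': no prefix
  B='00' vs D='1': no prefix
  H='01' vs B='00': no prefix
  H='01' vs D='1': no prefix
  D='1' vs B='00': no prefix
  D='1' vs H='01': no prefix
No violation found over all pairs.

YES -- this is a valid prefix code. No codeword is a prefix of any other codeword.
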